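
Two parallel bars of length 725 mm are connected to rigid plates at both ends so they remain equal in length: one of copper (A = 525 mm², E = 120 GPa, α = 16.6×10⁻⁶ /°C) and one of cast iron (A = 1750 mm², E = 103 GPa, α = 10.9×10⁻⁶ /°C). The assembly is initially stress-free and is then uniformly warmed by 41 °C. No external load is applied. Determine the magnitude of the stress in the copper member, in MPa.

Equilibrium of a rigid end plate with no external load gives equal and opposite internal forces ±P in the two members. Since α_{copper} > α_{cast iron}, heating drives the copper into compression and the cast iron into tension.
Setting the final lengths equal and cancelling L: (α₁ − α₂)ΔT = P/(A₁E₁) + P/(A₂E₂).
|α₁ − α₂|·ΔT = 5.7×10⁻⁶ × 41 = 0.0002337.
1/(A₁E₁) + 1/(A₂E₂) = 1/(525×120×10³) + 1/(1750×103×10³) = 2.142×10⁻⁸ N⁻¹.
P = 0.0002337 / 2.142×10⁻⁸ = 10910 N = 10.91 kN.
σ_{copper} = P/A₁ = 10910/525 = 20.78 MPa, compressive.

σ ≈ 20.8 MPa (compressive)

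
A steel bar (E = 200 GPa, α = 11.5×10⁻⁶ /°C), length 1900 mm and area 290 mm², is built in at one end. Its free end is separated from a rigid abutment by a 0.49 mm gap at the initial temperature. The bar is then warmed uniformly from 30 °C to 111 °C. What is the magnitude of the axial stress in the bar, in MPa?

If the wall were absent the bar would grow by αΔT L = 11.5×10⁻⁶ × 81 × 1900 = 1.77 mm.
The gap closes (δ_free > 0.49 mm) and the wall then resists a further 1.77 − 0.49 = 1.28 mm of expansion.
So σ = E(δ_free − g)/L = 200×10³ × 1.28/1900 = 134.7 MPa.

σ ≈ 135 MPa (compressive)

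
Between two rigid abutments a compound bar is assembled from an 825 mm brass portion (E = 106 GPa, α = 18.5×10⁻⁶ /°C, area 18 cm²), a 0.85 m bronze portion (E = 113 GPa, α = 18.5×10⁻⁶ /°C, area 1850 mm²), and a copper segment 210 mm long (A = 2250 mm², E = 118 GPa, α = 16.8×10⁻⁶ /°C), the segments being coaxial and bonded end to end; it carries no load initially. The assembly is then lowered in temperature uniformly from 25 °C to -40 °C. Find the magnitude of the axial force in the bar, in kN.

P ≈ 244 kN (tensile)

With the walls removed the bar would change length by δ_free = Σ αᵢΔT Lᵢ = 18.5×10⁻⁶×65×825 + 18.5×10⁻⁶×65×850 + 16.8×10⁻⁶×65×210 = 2.244 mm.
Since the ends are fixed, an axial force P builds up, equal in every segment, with P · Σ Lᵢ/(AᵢEᵢ) = δ_free.
Σ Lᵢ/(AᵢEᵢ) = 825/(1800×106×10³) + 850/(1850×113×10³) + 210/(2250×118×10³) = 9.181×10⁻⁶ mm/N.
Hence P = δ_free / Σ(L/AE) = 2.244/9.181×10⁻⁶ = 244.4 kN (tensile).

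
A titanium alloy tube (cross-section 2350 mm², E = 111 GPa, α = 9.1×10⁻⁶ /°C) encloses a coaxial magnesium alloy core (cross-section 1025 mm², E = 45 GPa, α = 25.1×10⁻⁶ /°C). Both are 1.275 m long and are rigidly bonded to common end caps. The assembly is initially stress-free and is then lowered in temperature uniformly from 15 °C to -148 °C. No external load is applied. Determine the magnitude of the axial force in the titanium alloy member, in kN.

Both members must finish at the same length. With the larger α, the magnesium alloy tends to over-contract; the plates restrain it, putting the magnesium alloy in tension and the titanium alloy in compression. With no external load the two internal forces are equal and opposite, magnitude P.
Setting the final lengths equal and cancelling L: (α₁ − α₂)ΔT = P/(A₁E₁) + P/(A₂E₂).
|α₁ − α₂|·ΔT = 16×10⁻⁶ × 163 = 0.002608.
1/(A₁E₁) + 1/(A₂E₂) = 1/(2350×111×10³) + 1/(1025×45×10³) = 2.551×10⁻⁸ N⁻¹.
P = 0.002608 / 2.551×10⁻⁸ = 102200 N = 102.2 kN.

P ≈ 102 kN (compressive in the titanium alloy)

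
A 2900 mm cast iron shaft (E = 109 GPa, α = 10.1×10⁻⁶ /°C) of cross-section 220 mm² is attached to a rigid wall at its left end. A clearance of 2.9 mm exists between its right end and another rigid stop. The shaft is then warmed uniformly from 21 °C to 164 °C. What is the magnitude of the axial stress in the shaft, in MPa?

Free thermal elongation = αΔT L = 10.1×10⁻⁶ × 143 × 2900 = 4.188 mm.
After closing the 2.9 mm clearance, 4.188 − 2.9 = 1.288 mm of expansion remains to be suppressed by the wall.
Compatibility: PL/(AE) = 1.288 mm, so σ = P/A = E × (1.288/2900) = 48.43 MPa.

σ ≈ 48.4 MPa (compressive)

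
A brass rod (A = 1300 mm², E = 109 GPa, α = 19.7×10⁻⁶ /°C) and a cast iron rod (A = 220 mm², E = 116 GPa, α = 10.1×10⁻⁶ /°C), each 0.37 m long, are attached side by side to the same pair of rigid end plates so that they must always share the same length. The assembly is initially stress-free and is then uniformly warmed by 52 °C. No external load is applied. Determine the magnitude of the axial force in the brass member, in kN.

Both members must finish at the same length. With the larger α, the brass tends to over-expand; the plates restrain it, putting the brass in compression and the cast iron in tension. With no external load the two internal forces are equal and opposite, magnitude P.
Equating the net (thermal + elastic) strains gives |α₁ − α₂|·ΔT = P·[1/(A₁E₁) + 1/(A₂E₂)].
|α₁ − α₂|·ΔT = 9.6×10⁻⁶ × 52 = 0.0004992.
1/(A₁E₁) + 1/(A₂E₂) = 1/(1300×109×10³) + 1/(220×116×10³) = 4.624×10⁻⁸ N⁻¹.
So P = 0.0004992 / 4.624×10⁻⁸ = 10.8 kN.

P ≈ 10.8 kN (compressive in the brass)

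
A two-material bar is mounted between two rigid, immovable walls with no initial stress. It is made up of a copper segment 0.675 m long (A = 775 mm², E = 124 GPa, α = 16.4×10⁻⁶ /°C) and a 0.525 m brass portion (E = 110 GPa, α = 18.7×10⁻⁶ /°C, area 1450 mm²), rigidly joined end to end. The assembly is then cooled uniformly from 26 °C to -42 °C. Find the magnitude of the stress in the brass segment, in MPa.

σ ≈ 95 MPa (tensile)

If the supports were absent, the total length change would be Σ αᵢΔT Lᵢ = 16.4×10⁻⁶×68×675 + 18.7×10⁻⁶×68×525 = 1.42 mm.
The walls prevent any net length change, so an axial force P (same in every segment) develops. Compatibility: P · Σ Lᵢ/(AᵢEᵢ) = δ_free.
Σ Lᵢ/(AᵢEᵢ) = 675/(775×124×10³) + 525/(1450×110×10³) = 1.032×10⁻⁵ mm/N.
Hence P = δ_free / Σ(L/AE) = 1.42/1.032×10⁻⁵ = 137.7 kN (tensile).
σ_{brass} = P / A = 137700 / 1450 = 94.96 MPa.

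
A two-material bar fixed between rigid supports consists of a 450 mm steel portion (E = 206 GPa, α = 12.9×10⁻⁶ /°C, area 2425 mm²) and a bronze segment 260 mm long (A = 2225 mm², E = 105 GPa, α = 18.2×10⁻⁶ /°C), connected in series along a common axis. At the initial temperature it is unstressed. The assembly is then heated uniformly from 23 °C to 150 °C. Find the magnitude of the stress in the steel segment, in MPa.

With the walls removed the bar would change length by δ_free = Σ αᵢΔT Lᵢ = 12.9×10⁻⁶×127×450 + 18.2×10⁻⁶×127×260 = 1.338 mm.
The walls prevent any net length change, so an axial force P (same in every segment) develops. Compatibility: P · Σ Lᵢ/(AᵢEᵢ) = δ_free.
The series flexibility is Σ Lᵢ/(AᵢEᵢ) = 450/(2425×206×10³) + 260/(2225×105×10³) = 2.014×10⁻⁶ mm/N.
So P = 1.338 / 2.014×10⁻⁶ = 664.5 kN, compressive.
σ_{steel} = P / A = 664500 / 2425 = 274 MPa.

σ ≈ 274 MPa (compressive)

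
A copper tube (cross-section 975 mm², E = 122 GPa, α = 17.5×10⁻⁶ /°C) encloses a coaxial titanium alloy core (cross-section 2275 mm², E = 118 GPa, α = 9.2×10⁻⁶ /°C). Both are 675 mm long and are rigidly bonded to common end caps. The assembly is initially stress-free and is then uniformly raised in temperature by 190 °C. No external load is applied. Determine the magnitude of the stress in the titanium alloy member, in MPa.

σ ≈ 57.1 MPa (tensile)

Both members must finish at the same length. With the larger α, the copper tends to over-expand; the plates restrain it, putting the copper in compression and the titanium alloy in tension. With no external load the two internal forces are equal and opposite, magnitude P.
Equating the net (thermal + elastic) strains gives |α₁ − α₂|·ΔT = P·[1/(A₁E₁) + 1/(A₂E₂)].
|α₁ − α₂|·ΔT = 8.3×10⁻⁶ × 190 = 0.001577.
1/(A₁E₁) + 1/(A₂E₂) = 1/(975×122×10³) + 1/(2275×118×10³) = 1.213×10⁻⁸ N⁻¹.
So P = 0.001577 / 1.213×10⁻⁸ = 130 kN.
σ_{titanium alloy} = P/A₂ = 130000/2275 = 57.14 MPa, tensile.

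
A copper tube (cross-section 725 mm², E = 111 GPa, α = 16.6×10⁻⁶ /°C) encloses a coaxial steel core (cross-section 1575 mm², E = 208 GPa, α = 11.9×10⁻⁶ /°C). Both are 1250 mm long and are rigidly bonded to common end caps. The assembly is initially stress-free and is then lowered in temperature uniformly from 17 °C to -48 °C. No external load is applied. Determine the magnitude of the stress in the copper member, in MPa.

σ ≈ 27.2 MPa (tensile)

Both members must finish at the same length. With the larger α, the copper tends to over-contract; the plates restrain it, putting the copper in tension and the steel in compression. With no external load the two internal forces are equal and opposite, magnitude P.
Equating the net (thermal + elastic) strains gives |α₁ − α₂|·ΔT = P·[1/(A₁E₁) + 1/(A₂E₂)].
|α₁ − α₂|·ΔT = 4.7×10⁻⁶ × 65 = 0.0003055.
1/(A₁E₁) + 1/(A₂E₂) = 1/(725×111×10³) + 1/(1575×208×10³) = 1.548×10⁻⁸ N⁻¹.
P = 0.0003055 / 1.548×10⁻⁸ = 19740 N = 19.74 kN.
σ_{copper} = P/A₁ = 19740/725 = 27.22 MPa, tensile.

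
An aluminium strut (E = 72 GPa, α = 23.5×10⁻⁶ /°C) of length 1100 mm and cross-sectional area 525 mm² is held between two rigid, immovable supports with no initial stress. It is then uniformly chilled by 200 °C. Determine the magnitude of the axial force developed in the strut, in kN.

Full restraint means ε = 0, so the stress is σ = EαΔT = 72×10³ × 23.5×10⁻⁶ × 200 = 338.4 MPa.
P = AEαΔT = 525 × 72×10³ × 23.5×10⁻⁶ × 200 = 177.7 kN (tensile).

P ≈ 178 kN (tensile)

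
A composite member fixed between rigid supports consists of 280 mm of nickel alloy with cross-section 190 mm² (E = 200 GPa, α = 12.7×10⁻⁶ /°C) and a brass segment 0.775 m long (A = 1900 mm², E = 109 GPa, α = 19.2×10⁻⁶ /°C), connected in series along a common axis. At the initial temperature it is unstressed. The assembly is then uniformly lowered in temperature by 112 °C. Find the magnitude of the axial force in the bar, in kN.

With the walls removed the bar would change length by δ_free = Σ αᵢΔT Lᵢ = 12.7×10⁻⁶×112×280 + 19.2×10⁻⁶×112×775 = 2.065 mm.
The walls prevent any net length change, so an axial force P (same in every segment) develops. Compatibility: P · Σ Lᵢ/(AᵢEᵢ) = δ_free.
Σ Lᵢ/(AᵢEᵢ) = 280/(190×200×10³) + 775/(1900×109×10³) = 1.111×10⁻⁵ mm/N.
Hence P = δ_free / Σ(L/AE) = 2.065/1.111×10⁻⁵ = 185.8 kN (tensile).

P ≈ 186 kN (tensile)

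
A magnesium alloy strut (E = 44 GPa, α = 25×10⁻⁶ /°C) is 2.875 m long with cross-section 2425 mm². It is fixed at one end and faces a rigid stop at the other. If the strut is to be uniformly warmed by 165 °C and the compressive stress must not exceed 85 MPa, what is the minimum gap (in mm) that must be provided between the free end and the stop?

g ≈ 6.31 mm

Free expansion if unrestrained: δ_free = αΔT L = 25×10⁻⁶ × 165 × 2875 = 11.86 mm.
A stress of 85 MPa corresponds to the wall pushing the strut back by σL/E = 85×2875/(44×10³) = 5.554 mm.
The gap must absorb the remainder: g_min = 11.86 − 5.554 = 6.305 mm.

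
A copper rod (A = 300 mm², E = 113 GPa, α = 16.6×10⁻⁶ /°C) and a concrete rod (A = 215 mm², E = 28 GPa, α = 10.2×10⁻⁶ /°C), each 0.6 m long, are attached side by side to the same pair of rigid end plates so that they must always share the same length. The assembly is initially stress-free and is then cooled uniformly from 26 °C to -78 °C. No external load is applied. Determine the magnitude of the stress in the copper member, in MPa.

σ ≈ 11.3 MPa (tensile)

The copper has the larger α, so on cooling it would change length more than the concrete if both were free. The rigid plates force a common final length, so the copper is put into tension and the concrete into compression, with equal and opposite forces P (no external load).
Equating the net (thermal + elastic) strains gives |α₁ − α₂|·ΔT = P·[1/(A₁E₁) + 1/(A₂E₂)].
|α₁ − α₂|·ΔT = 6.4×10⁻⁶ × 104 = 0.0006656.
1/(A₁E₁) + 1/(A₂E₂) = 1/(300×113×10³) + 1/(215×28×10³) = 1.956×10⁻⁷ N⁻¹.
So P = 0.0006656 / 1.956×10⁻⁷ = 3.403 kN.
σ_{copper} = P/A₁ = 3403/300 = 11.34 MPa, tensile.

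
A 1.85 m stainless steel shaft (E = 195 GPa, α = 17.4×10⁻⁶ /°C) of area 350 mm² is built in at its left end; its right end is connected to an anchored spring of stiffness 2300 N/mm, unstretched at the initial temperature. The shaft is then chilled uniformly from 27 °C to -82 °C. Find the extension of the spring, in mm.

δ ≈ 3.3 mm

The unrestrained thermal change is αΔT L = 17.4×10⁻⁶ × 109 × 1850 = 3.509 mm.
With a force P in the spring, the elastic change of the shaft is PL/(AE) and that of the spring is P/k; compatibility requires their sum to equal δ_free.
So P = δ_free / [L/(AE) + 1/k] = 3.509 / [ 1850/(350×195×10³) + 1/(2300) ].
P = 3.509 / 0.0004619 = 7596 N.
Spring extension = P/k = 7596/(2300) = 3.303 mm.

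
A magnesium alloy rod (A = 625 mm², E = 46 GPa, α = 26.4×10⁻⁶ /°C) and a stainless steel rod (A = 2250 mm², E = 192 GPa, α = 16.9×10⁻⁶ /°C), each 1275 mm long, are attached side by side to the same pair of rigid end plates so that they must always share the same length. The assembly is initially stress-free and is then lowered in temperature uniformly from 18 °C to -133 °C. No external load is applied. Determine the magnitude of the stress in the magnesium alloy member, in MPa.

σ ≈ 61.9 MPa (tensile)

Equilibrium of a rigid end plate with no external load gives equal and opposite internal forces ±P in the two members. Since α_{magnesium alloy} > α_{stainless steel}, cooling drives the magnesium alloy into tension and the stainless steel into compression.
Equating the net (thermal + elastic) strains gives |α₁ − α₂|·ΔT = P·[1/(A₁E₁) + 1/(A₂E₂)].
|α₁ − α₂|·ΔT = 9.5×10⁻⁶ × 151 = 0.001434.
1/(A₁E₁) + 1/(A₂E₂) = 1/(625×46×10³) + 1/(2250×192×10³) = 3.71×10⁻⁸ N⁻¹.
P = 0.001434 / 3.71×10⁻⁸ = 38670 N = 38.67 kN.
σ_{magnesium alloy} = P/A₁ = 38670/625 = 61.87 MPa, tensile.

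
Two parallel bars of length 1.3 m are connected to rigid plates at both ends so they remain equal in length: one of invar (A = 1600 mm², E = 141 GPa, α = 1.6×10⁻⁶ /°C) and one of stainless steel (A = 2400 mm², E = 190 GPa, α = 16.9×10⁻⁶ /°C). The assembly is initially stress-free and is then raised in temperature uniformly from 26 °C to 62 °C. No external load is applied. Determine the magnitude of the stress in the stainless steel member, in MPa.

σ ≈ 34.6 MPa (compressive)

The stainless steel has the larger α, so on heating it would change length more than the invar if both were free. The rigid plates force a common final length, so the stainless steel is put into compression and the invar into tension, with equal and opposite forces P (no external load).
Setting the final lengths equal and cancelling L: (α₁ − α₂)ΔT = P/(A₁E₁) + P/(A₂E₂).
|α₁ − α₂|·ΔT = 15.3×10⁻⁶ × 36 = 0.0005508.
1/(A₁E₁) + 1/(A₂E₂) = 1/(1600×141×10³) + 1/(2400×190×10³) = 6.626×10⁻⁹ N⁻¹.
P = 0.0005508 / 6.626×10⁻⁹ = 83130 N = 83.13 kN.
σ_{stainless steel} = P/A₂ = 83130/2400 = 34.64 MPa, compressive.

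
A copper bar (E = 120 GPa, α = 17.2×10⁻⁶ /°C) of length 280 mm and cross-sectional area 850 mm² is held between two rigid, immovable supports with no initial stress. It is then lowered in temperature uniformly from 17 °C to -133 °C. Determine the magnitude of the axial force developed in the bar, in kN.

P ≈ 263 kN (tensile)

Full restraint means ε = 0, so the stress is σ = EαΔT = 120×10³ × 17.2×10⁻⁶ × 150 = 309.6 MPa.
P = AEαΔT = 850 × 120×10³ × 17.2×10⁻⁶ × 150 = 263.2 kN (tensile).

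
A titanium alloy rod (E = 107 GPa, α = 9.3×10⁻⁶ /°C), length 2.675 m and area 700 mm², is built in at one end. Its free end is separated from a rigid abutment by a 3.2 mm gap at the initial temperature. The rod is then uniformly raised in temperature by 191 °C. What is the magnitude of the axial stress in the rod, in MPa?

If the wall were absent the rod would grow by αΔT L = 9.3×10⁻⁶ × 191 × 2675 = 4.752 mm.
The gap closes (δ_free > 3.2 mm) and the wall then resists a further 4.752 − 3.2 = 1.552 mm of expansion.
Compatibility: PL/(AE) = 1.552 mm, so σ = P/A = E × (1.552/2675) = 62.06 MPa.

σ ≈ 62.1 MPa (compressive)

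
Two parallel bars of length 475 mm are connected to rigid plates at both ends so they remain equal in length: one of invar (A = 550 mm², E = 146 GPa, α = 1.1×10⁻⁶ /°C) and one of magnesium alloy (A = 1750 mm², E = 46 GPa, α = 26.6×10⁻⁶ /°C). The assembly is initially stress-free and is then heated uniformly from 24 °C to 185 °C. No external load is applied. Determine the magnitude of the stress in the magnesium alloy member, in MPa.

σ ≈ 94.3 MPa (compressive)

Equilibrium of a rigid end plate with no external load gives equal and opposite internal forces ±P in the two members. Since α_{magnesium alloy} > α_{invar}, heating drives the magnesium alloy into compression and the invar into tension.
Equating the net (thermal + elastic) strains gives |α₁ − α₂|·ΔT = P·[1/(A₁E₁) + 1/(A₂E₂)].
|α₁ − α₂|·ΔT = 25.5×10⁻⁶ × 161 = 0.004105.
1/(A₁E₁) + 1/(A₂E₂) = 1/(550×146×10³) + 1/(1750×46×10³) = 2.488×10⁻⁸ N⁻¹.
P = 0.004105 / 2.488×10⁻⁸ = 165000 N = 165 kN.
σ_{magnesium alloy} = P/A₂ = 165000/1750 = 94.31 MPa, compressive.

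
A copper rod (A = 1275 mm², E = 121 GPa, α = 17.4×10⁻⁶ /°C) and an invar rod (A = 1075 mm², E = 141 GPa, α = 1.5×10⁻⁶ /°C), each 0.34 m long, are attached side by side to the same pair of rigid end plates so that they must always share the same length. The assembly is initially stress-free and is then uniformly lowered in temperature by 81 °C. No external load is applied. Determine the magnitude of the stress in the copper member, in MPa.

The copper has the larger α, so on cooling it would change length more than the invar if both were free. The rigid plates force a common final length, so the copper is put into tension and the invar into compression, with equal and opposite forces P (no external load).
Setting the final lengths equal and cancelling L: (α₁ − α₂)ΔT = P/(A₁E₁) + P/(A₂E₂).
|α₁ − α₂|·ΔT = 15.9×10⁻⁶ × 81 = 0.001288.
1/(A₁E₁) + 1/(A₂E₂) = 1/(1275×121×10³) + 1/(1075×141×10³) = 1.308×10⁻⁸ N⁻¹.
So P = 0.001288 / 1.308×10⁻⁸ = 98.47 kN.
σ_{copper} = P/A₁ = 98470/1275 = 77.23 MPa, tensile.

σ ≈ 77.2 MPa (tensile)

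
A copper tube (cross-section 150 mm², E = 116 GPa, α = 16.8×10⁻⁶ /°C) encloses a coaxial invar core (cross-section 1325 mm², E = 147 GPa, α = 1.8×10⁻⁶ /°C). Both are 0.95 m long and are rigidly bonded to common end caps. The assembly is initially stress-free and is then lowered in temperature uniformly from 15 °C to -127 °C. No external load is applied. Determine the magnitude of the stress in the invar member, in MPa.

σ ≈ 25.7 MPa (compressive)

Both members must finish at the same length. With the larger α, the copper tends to over-contract; the plates restrain it, putting the copper in tension and the invar in compression. With no external load the two internal forces are equal and opposite, magnitude P.
Equating the net (thermal + elastic) strains gives |α₁ − α₂|·ΔT = P·[1/(A₁E₁) + 1/(A₂E₂)].
|α₁ − α₂|·ΔT = 15×10⁻⁶ × 142 = 0.00213.
1/(A₁E₁) + 1/(A₂E₂) = 1/(150×116×10³) + 1/(1325×147×10³) = 6.261×10⁻⁸ N⁻¹.
P = 0.00213 / 6.261×10⁻⁸ = 34020 N = 34.02 kN.
σ_{invar} = P/A₂ = 34020/1325 = 25.68 MPa, compressive.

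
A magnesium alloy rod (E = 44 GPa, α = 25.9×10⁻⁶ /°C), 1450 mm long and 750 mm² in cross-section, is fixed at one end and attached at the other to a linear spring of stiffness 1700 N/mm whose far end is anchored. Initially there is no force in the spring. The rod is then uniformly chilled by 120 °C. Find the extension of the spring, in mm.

δ ≈ 4.19 mm

The unrestrained thermal change is αΔT L = 25.9×10⁻⁶ × 120 × 1450 = 4.507 mm.
Let P be the tensile force in the spring. The rod extends elastically by PL/(AE) and the spring stretches by P/k; together these equal δ_free.
So P = δ_free / [L/(AE) + 1/k] = 4.507 / [ 1450/(750×44×10³) + 1/(1700) ].
P = 4.507 / 0.0006322 = 7129 N.
Spring extension = P/k = 7129/(1700) = 4.193 mm.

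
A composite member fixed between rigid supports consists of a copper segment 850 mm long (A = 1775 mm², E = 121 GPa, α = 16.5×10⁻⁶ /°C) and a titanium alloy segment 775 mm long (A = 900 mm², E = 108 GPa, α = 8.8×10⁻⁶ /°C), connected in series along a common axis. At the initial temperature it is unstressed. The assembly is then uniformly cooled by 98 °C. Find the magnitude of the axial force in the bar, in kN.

Free thermal contraction of the whole bar: Σ αᵢΔT Lᵢ = 16.5×10⁻⁶×98×850 + 8.8×10⁻⁶×98×775 = 2.043 mm.
Since the ends are fixed, an axial force P builds up, equal in every segment, with P · Σ Lᵢ/(AᵢEᵢ) = δ_free.
The series flexibility is Σ Lᵢ/(AᵢEᵢ) = 850/(1775×121×10³) + 775/(900×108×10³) = 1.193×10⁻⁵ mm/N.
Hence P = δ_free / Σ(L/AE) = 2.043/1.193×10⁻⁵ = 171.2 kN (tensile).

P ≈ 171 kN (tensile)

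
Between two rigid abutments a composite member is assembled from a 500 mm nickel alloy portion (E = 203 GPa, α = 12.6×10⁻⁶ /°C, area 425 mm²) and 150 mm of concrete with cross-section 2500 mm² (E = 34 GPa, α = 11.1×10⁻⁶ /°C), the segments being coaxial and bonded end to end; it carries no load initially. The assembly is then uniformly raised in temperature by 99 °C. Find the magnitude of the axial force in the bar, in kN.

If the supports were absent, the total length change would be Σ αᵢΔT Lᵢ = 12.6×10⁻⁶×99×500 + 11.1×10⁻⁶×99×150 = 0.7885 mm.
The walls prevent any net length change, so an axial force P (same in every segment) develops. Compatibility: P · Σ Lᵢ/(AᵢEᵢ) = δ_free.
Σ Lᵢ/(AᵢEᵢ) = 500/(425×203×10³) + 150/(2500×34×10³) = 7.56×10⁻⁶ mm/N.
Hence P = δ_free / Σ(L/AE) = 0.7885/7.56×10⁻⁶ = 104.3 kN (compressive).

P ≈ 104 kN (compressive)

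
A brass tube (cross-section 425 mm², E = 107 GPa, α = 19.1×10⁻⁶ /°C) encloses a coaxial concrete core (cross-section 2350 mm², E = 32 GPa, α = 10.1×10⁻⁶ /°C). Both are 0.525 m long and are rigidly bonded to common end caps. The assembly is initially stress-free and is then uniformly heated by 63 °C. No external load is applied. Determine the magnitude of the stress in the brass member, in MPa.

σ ≈ 37.8 MPa (compressive)

Equilibrium of a rigid end plate with no external load gives equal and opposite internal forces ±P in the two members. Since α_{brass} > α_{concrete}, heating drives the brass into compression and the concrete into tension.
Equating the net (thermal + elastic) strains gives |α₁ − α₂|·ΔT = P·[1/(A₁E₁) + 1/(A₂E₂)].
|α₁ − α₂|·ΔT = 9×10⁻⁶ × 63 = 0.000567.
1/(A₁E₁) + 1/(A₂E₂) = 1/(425×107×10³) + 1/(2350×32×10³) = 3.529×10⁻⁸ N⁻¹.
P = 0.000567 / 3.529×10⁻⁸ = 16070 N = 16.07 kN.
σ_{brass} = P/A₁ = 16070/425 = 37.81 MPa, compressive.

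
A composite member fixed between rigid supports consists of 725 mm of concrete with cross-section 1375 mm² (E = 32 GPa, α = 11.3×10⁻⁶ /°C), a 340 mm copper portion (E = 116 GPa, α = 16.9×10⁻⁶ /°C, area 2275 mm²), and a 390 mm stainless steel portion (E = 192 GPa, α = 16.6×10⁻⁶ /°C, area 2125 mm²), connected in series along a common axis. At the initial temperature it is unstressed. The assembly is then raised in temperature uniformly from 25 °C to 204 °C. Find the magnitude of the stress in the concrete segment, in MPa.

σ ≈ 142 MPa (compressive)

Free thermal expansion of the whole bar: Σ αᵢΔT Lᵢ = 11.3×10⁻⁶×179×725 + 16.9×10⁻⁶×179×340 + 16.6×10⁻⁶×179×390 = 3.654 mm.
The walls prevent any net length change, so an axial force P (same in every segment) develops. Compatibility: P · Σ Lᵢ/(AᵢEᵢ) = δ_free.
The series flexibility is Σ Lᵢ/(AᵢEᵢ) = 725/(1375×32×10³) + 340/(2275×116×10³) + 390/(2125×192×10³) = 1.872×10⁻⁵ mm/N.
P = 3.654 / 1.872×10⁻⁵ = 195200 N = 195.2 kN, compressive.
σ_{concrete} = P / A = 195200 / 1375 = 141.9 MPa.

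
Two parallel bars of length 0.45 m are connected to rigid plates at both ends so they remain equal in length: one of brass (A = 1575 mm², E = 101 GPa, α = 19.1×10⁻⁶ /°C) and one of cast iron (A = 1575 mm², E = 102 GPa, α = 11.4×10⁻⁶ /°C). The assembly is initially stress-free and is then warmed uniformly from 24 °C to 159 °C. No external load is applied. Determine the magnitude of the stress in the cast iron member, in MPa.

σ ≈ 52.8 MPa (tensile)

Both members must finish at the same length. With the larger α, the brass tends to over-expand; the plates restrain it, putting the brass in compression and the cast iron in tension. With no external load the two internal forces are equal and opposite, magnitude P.
Setting the final lengths equal and cancelling L: (α₁ − α₂)ΔT = P/(A₁E₁) + P/(A₂E₂).
|α₁ − α₂|·ΔT = 7.7×10⁻⁶ × 135 = 0.00104.
1/(A₁E₁) + 1/(A₂E₂) = 1/(1575×101×10³) + 1/(1575×102×10³) = 1.251×10⁻⁸ N⁻¹.
P = 0.00104 / 1.251×10⁻⁸ = 83090 N = 83.09 kN.
σ_{cast iron} = P/A₂ = 83090/1575 = 52.75 MPa, tensile.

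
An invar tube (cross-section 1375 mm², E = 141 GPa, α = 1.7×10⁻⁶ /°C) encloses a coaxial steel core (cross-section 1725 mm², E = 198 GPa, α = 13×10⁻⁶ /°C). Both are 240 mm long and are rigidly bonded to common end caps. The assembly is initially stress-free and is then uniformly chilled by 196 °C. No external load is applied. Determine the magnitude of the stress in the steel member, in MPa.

σ ≈ 159 MPa (tensile)

Both members must finish at the same length. With the larger α, the steel tends to over-contract; the plates restrain it, putting the steel in tension and the invar in compression. With no external load the two internal forces are equal and opposite, magnitude P.
Setting the final lengths equal and cancelling L: (α₁ − α₂)ΔT = P/(A₁E₁) + P/(A₂E₂).
|α₁ − α₂|·ΔT = 11.3×10⁻⁶ × 196 = 0.002215.
1/(A₁E₁) + 1/(A₂E₂) = 1/(1375×141×10³) + 1/(1725×198×10³) = 8.086×10⁻⁹ N⁻¹.
So P = 0.002215 / 8.086×10⁻⁹ = 273.9 kN.
σ_{steel} = P/A₂ = 273900/1725 = 158.8 MPa, tensile.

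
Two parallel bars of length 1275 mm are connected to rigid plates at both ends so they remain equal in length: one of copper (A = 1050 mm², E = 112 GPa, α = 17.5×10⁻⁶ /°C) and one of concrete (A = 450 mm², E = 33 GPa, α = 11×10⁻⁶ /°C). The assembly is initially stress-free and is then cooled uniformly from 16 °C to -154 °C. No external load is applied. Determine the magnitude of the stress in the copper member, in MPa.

σ ≈ 13.9 MPa (tensile)

The copper has the larger α, so on cooling it would change length more than the concrete if both were free. The rigid plates force a common final length, so the copper is put into tension and the concrete into compression, with equal and opposite forces P (no external load).
Compatibility of the two members (thermal + elastic change equal): (α₁ − α₂)ΔT = P·[1/(A₁E₁) + 1/(A₂E₂)].
|α₁ − α₂|·ΔT = 6.5×10⁻⁶ × 170 = 0.001105.
1/(A₁E₁) + 1/(A₂E₂) = 1/(1050×112×10³) + 1/(450×33×10³) = 7.584×10⁻⁸ N⁻¹.
So P = 0.001105 / 7.584×10⁻⁸ = 14.57 kN.
σ_{copper} = P/A₁ = 14570/1050 = 13.88 MPa, tensile.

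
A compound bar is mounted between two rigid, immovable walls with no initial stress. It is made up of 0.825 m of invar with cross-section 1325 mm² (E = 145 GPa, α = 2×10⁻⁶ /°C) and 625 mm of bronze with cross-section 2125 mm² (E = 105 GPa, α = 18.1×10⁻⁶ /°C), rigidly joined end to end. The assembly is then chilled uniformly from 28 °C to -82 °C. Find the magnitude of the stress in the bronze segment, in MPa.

With the walls removed the bar would change length by δ_free = Σ αᵢΔT Lᵢ = 2×10⁻⁶×110×825 + 18.1×10⁻⁶×110×625 = 1.426 mm.
The rigid supports impose zero overall length change; the single axial force P common to all segments must satisfy P Σ Lᵢ/(AᵢEᵢ) = δ_free.
Σ Lᵢ/(AᵢEᵢ) = 825/(1325×145×10³) + 625/(2125×105×10³) = 7.095×10⁻⁶ mm/N.
P = 1.426 / 7.095×10⁻⁶ = 201000 N = 201 kN, tensile.
σ_{bronze} = P / A = 201000 / 2125 = 94.57 MPa.

σ ≈ 94.6 MPa (tensile)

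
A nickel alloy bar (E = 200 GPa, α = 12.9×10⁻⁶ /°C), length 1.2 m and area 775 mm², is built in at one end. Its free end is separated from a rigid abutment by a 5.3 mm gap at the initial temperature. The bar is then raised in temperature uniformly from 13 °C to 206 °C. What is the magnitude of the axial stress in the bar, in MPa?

σ ≈ 0 MPa

Free thermal elongation = αΔT L = 12.9×10⁻⁶ × 193 × 1200 = 2.988 mm.
Since δ_free = 2.99 mm is less than the 5.3 mm gap, the bar never touches the wall. No axial force develops.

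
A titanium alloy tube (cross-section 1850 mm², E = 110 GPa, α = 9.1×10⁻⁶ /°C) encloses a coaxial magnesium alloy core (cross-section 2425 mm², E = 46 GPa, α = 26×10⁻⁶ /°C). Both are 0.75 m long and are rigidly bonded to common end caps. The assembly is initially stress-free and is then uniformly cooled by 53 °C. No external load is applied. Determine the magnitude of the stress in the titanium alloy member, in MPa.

σ ≈ 34.9 MPa (compressive)

Both members must finish at the same length. With the larger α, the magnesium alloy tends to over-contract; the plates restrain it, putting the magnesium alloy in tension and the titanium alloy in compression. With no external load the two internal forces are equal and opposite, magnitude P.
Compatibility of the two members (thermal + elastic change equal): (α₁ − α₂)ΔT = P·[1/(A₁E₁) + 1/(A₂E₂)].
|α₁ − α₂|·ΔT = 16.9×10⁻⁶ × 53 = 0.0008957.
1/(A₁E₁) + 1/(A₂E₂) = 1/(1850×110×10³) + 1/(2425×46×10³) = 1.388×10⁻⁸ N⁻¹.
P = 0.0008957 / 1.388×10⁻⁸ = 64540 N = 64.54 kN.
σ_{titanium alloy} = P/A₁ = 64540/1850 = 34.89 MPa, compressive.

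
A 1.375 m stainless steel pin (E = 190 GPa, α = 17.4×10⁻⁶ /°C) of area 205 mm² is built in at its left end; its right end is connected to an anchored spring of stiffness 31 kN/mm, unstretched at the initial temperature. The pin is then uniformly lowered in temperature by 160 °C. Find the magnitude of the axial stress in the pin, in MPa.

Free thermal contraction: δ_free = αΔT L = 17.4×10⁻⁶ × 160 × 1375 = 3.828 mm.
Let P be the tensile force in the spring. The pin extends elastically by PL/(AE) and the spring stretches by P/k; together these equal δ_free.
P [ L/(AE) + 1/k ] = δ_free → P [ 1375/(205×190×10³) + 1/(31×10³) ] = 3.828.
P = 3.828 / 6.756×10⁻⁵ = 56660 N.
σ = P/A = 56660/205 = 276.4 MPa.

σ ≈ 276 MPa (tensile)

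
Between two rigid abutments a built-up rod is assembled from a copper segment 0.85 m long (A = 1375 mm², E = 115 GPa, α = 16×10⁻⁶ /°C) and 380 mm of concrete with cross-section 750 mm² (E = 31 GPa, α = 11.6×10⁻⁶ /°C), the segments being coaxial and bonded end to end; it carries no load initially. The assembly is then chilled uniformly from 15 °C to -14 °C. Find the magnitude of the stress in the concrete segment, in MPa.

σ ≈ 32.1 MPa (tensile)

Free thermal contraction of the whole bar: Σ αᵢΔT Lᵢ = 16×10⁻⁶×29×850 + 11.6×10⁻⁶×29×380 = 0.5222 mm.
The walls prevent any net length change, so an axial force P (same in every segment) develops. Compatibility: P · Σ Lᵢ/(AᵢEᵢ) = δ_free.
Σ Lᵢ/(AᵢEᵢ) = 850/(1375×115×10³) + 380/(750×31×10³) = 2.172×10⁻⁵ mm/N.
Hence P = δ_free / Σ(L/AE) = 0.5222/2.172×10⁻⁵ = 24.04 kN (tensile).
σ_{concrete} = P / A = 24040 / 750 = 32.06 MPa.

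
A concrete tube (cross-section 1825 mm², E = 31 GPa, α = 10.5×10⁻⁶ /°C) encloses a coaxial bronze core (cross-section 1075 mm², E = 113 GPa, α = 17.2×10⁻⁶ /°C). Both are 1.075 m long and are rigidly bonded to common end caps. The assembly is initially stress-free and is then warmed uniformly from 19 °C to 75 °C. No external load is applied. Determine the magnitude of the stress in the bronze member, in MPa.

Both members must finish at the same length. With the larger α, the bronze tends to over-expand; the plates restrain it, putting the bronze in compression and the concrete in tension. With no external load the two internal forces are equal and opposite, magnitude P.
Setting the final lengths equal and cancelling L: (α₁ − α₂)ΔT = P/(A₁E₁) + P/(A₂E₂).
|α₁ − α₂|·ΔT = 6.7×10⁻⁶ × 56 = 0.0003752.
1/(A₁E₁) + 1/(A₂E₂) = 1/(1825×31×10³) + 1/(1075×113×10³) = 2.591×10⁻⁸ N⁻¹.
P = 0.0003752 / 2.591×10⁻⁸ = 14480 N = 14.48 kN.
σ_{bronze} = P/A₂ = 14480/1075 = 13.47 MPa, compressive.

σ ≈ 13.5 MPa (compressive)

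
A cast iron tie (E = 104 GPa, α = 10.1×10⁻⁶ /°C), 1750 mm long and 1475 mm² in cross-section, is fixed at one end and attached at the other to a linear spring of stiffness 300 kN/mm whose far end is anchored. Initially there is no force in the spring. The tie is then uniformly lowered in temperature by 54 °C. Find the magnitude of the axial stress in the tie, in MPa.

Free thermal contraction: δ_free = αΔT L = 10.1×10⁻⁶ × 54 × 1750 = 0.9545 mm.
Let P be the tensile force in the spring. The tie extends elastically by PL/(AE) and the spring stretches by P/k; together these equal δ_free.
P [ L/(AE) + 1/k ] = δ_free → P [ 1750/(1475×104×10³) + 1/(300×10³) ] = 0.9545.
P = 0.9545 / 1.474×10⁻⁵ = 64750 N.
σ = P/A = 64750/1475 = 43.9 MPa.

σ ≈ 43.9 MPa (tensile)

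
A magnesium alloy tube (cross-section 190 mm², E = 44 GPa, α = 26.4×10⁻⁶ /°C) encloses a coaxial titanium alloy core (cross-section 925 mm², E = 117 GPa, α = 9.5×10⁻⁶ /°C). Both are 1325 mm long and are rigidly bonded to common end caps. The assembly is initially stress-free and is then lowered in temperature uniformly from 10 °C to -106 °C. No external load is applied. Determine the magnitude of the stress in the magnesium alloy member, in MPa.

Equilibrium of a rigid end plate with no external load gives equal and opposite internal forces ±P in the two members. Since α_{magnesium alloy} > α_{titanium alloy}, cooling drives the magnesium alloy into tension and the titanium alloy into compression.
Compatibility of the two members (thermal + elastic change equal): (α₁ − α₂)ΔT = P·[1/(A₁E₁) + 1/(A₂E₂)].
|α₁ − α₂|·ΔT = 16.9×10⁻⁶ × 116 = 0.00196.
1/(A₁E₁) + 1/(A₂E₂) = 1/(190×44×10³) + 1/(925×117×10³) = 1.289×10⁻⁷ N⁻¹.
P = 0.00196 / 1.289×10⁻⁷ = 15210 N = 15.21 kN.
σ_{magnesium alloy} = P/A₁ = 15210/190 = 80.07 MPa, tensile.

σ ≈ 80.1 MPa (tensile)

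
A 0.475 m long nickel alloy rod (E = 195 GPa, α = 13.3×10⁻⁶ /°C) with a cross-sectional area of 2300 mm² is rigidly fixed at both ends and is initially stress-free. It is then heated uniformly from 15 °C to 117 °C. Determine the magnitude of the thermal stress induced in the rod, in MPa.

σ ≈ 265 MPa (compressive)

The supports are rigid, so the total axial strain is zero. The restrained thermal strain is ε = αΔT = 13.3×10⁻⁶ × 102 = 1356.6×10⁻⁶.
σ = EαΔT = 195×10³ × 13.3×10⁻⁶ × 102 = 264.5 MPa (compressive; the rod is trying to expand).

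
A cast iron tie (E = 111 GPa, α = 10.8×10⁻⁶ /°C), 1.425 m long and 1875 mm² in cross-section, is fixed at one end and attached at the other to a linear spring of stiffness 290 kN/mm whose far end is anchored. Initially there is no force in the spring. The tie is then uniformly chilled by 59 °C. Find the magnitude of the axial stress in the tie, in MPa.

Free thermal contraction: δ_free = αΔT L = 10.8×10⁻⁶ × 59 × 1425 = 0.908 mm.
Let P be the tensile force in the spring. The tie extends elastically by PL/(AE) and the spring stretches by P/k; together these equal δ_free.
P [ L/(AE) + 1/k ] = δ_free → P [ 1425/(1875×111×10³) + 1/(290×10³) ] = 0.908.
P = 0.908 / 1.03×10⁻⁵ = 88200 N.
σ = P/A = 88200/1875 = 47.04 MPa.

σ ≈ 47 MPa (tensile)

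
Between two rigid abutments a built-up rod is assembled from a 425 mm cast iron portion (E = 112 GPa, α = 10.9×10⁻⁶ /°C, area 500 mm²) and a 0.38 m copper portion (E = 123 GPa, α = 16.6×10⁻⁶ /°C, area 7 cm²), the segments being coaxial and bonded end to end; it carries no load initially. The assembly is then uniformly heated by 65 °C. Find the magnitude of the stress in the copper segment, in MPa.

Free thermal expansion of the whole bar: Σ αᵢΔT Lᵢ = 10.9×10⁻⁶×65×425 + 16.6×10⁻⁶×65×380 = 0.7111 mm.
The walls prevent any net length change, so an axial force P (same in every segment) develops. Compatibility: P · Σ Lᵢ/(AᵢEᵢ) = δ_free.
The series flexibility is Σ Lᵢ/(AᵢEᵢ) = 425/(500×112×10³) + 380/(700×123×10³) = 1.2×10⁻⁵ mm/N.
Hence P = δ_free / Σ(L/AE) = 0.7111/1.2×10⁻⁵ = 59.25 kN (compressive).
σ_{copper} = P / A = 59250 / 700 = 84.64 MPa.

σ ≈ 84.6 MPa (compressive)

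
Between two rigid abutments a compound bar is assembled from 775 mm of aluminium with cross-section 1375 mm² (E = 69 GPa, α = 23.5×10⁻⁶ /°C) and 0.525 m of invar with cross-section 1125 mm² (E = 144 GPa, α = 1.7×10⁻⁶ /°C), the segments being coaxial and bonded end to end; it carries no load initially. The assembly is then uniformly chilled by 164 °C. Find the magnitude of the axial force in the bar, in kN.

If the supports were absent, the total length change would be Σ αᵢΔT Lᵢ = 23.5×10⁻⁶×164×775 + 1.7×10⁻⁶×164×525 = 3.133 mm.
The rigid supports impose zero overall length change; the single axial force P common to all segments must satisfy P Σ Lᵢ/(AᵢEᵢ) = δ_free.
Σ Lᵢ/(AᵢEᵢ) = 775/(1375×69×10³) + 525/(1125×144×10³) = 1.141×10⁻⁵ mm/N.
P = 3.133 / 1.141×10⁻⁵ = 274600 N = 274.6 kN, tensile.

P ≈ 275 kN (tensile)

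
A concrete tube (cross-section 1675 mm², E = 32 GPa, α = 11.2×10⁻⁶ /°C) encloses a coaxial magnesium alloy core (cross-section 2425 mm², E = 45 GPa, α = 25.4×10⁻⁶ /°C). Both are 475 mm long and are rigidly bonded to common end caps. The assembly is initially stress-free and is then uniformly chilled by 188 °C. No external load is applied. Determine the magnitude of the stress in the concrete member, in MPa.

Both members must finish at the same length. With the larger α, the magnesium alloy tends to over-contract; the plates restrain it, putting the magnesium alloy in tension and the concrete in compression. With no external load the two internal forces are equal and opposite, magnitude P.
Compatibility of the two members (thermal + elastic change equal): (α₁ − α₂)ΔT = P·[1/(A₁E₁) + 1/(A₂E₂)].
|α₁ − α₂|·ΔT = 14.2×10⁻⁶ × 188 = 0.00267.
1/(A₁E₁) + 1/(A₂E₂) = 1/(1675×32×10³) + 1/(2425×45×10³) = 2.782×10⁻⁸ N⁻¹.
So P = 0.00267 / 2.782×10⁻⁸ = 95.96 kN.
σ_{concrete} = P/A₁ = 95960/1675 = 57.29 MPa, compressive.

σ ≈ 57.3 MPa (compressive)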